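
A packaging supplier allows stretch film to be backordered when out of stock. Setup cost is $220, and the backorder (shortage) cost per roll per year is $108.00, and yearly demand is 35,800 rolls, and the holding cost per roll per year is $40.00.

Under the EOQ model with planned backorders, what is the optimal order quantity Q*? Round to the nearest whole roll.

Q* = √(2DS/H) · √((H + b)/b)
   = √(2 × 35,800 × 220 / 40) · √((40 + 108) / 108)
   = 627.535 × 1.1706 ≈ 734.61

735 rolls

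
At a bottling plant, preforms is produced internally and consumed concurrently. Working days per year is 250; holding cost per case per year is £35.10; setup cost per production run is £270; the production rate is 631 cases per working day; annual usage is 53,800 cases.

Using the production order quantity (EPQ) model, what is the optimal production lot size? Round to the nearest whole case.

1,121 cases

Daily demand d = 53,800/250 = 215.200; p = 631; 1 − d/p = 0.65895
EPQ = √(2DS / (H(1 − d/p)))
    = √(2 × 53,800 × 270 / (35.1 × 0.65895)) ≈ 1,120.75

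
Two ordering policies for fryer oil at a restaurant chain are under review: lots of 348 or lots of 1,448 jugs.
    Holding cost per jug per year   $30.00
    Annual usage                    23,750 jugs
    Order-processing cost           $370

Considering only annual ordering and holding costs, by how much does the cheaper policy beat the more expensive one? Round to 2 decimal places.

$2,682.72

Annual cost at Q: ordering D·S/Q plus holding Q·H/2.
TC(348) = (23,750/348)×370 + (348/2)×30 = $30,471.44
TC(1,448) = (23,750/1,448)×370 + (1,448/2)×30 = $27,788.72
Cheaper: Q = 1,448.  Difference = $2,682.72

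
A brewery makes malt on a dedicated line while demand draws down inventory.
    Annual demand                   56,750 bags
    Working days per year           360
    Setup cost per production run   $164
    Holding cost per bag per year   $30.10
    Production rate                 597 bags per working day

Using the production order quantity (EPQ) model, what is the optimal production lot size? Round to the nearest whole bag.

917 bags

Daily demand d = 56,750/360 = 157.639; p = 597; 1 − d/p = 0.73595
EPQ = √(2DS / (H(1 − d/p)))
    = √(2 × 56,750 × 164 / (30.1 × 0.73595)) ≈ 916.67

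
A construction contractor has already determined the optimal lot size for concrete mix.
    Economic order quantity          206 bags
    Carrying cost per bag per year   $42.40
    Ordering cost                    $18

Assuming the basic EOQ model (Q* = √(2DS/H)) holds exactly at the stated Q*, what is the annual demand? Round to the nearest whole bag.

49,980 bags per year

EOQ relation: Q² = 2DS/H, so rearrange for the unknown.
D = Q²H / (2S) = 206² × 42.4 / (2 × 18) = 49,980.18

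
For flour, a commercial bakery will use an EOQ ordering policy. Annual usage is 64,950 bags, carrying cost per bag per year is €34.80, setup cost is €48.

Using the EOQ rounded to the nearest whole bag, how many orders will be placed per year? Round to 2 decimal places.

Optimal lot size Q* = (2 × 64,950 × €48 / €34.8)^½ ≈ 423.29 → Q = 423
Orders per year = D/Q = 64,950 / 423 = 153.546

153.55 orders per year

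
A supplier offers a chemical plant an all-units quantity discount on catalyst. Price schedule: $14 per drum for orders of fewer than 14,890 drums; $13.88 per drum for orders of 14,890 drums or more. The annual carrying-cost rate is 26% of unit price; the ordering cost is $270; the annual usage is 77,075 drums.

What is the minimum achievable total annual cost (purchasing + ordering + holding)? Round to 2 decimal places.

$1,091,358.48

H₁ = 26%×$14 = $3.6400;  H₂ = 26%×$13.88 = $3.6088
EOQ₁ = √(2×77,075×270/3.6400) = 3,381.45  (< 14,890, feasible at tier 1)
EOQ₂ = √(2×77,075×270/3.6088) = 3,396.04  (< 14,890 → use Q = 14,890 at tier-2 price)
TC(tier 1 (EOQ₁), Q≈3,381.4) = $1,091,358.48
TC(tier 2, Q≈14,890.0) = $1,098,066.12
Minimum at tier 1 (EOQ₁): $1,091,358.48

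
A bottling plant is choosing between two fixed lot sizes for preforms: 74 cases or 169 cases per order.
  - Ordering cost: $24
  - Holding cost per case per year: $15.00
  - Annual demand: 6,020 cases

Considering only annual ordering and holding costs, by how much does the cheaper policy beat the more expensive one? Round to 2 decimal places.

$385.02

TC(Q) = (D/Q)S + (Q/2)H
TC(74) = (6,020/74)×24 + (74/2)×15 = $2,507.43
TC(169) = (6,020/169)×24 + (169/2)×15 = $2,122.41
Cheaper: Q = 169.  Difference = $385.02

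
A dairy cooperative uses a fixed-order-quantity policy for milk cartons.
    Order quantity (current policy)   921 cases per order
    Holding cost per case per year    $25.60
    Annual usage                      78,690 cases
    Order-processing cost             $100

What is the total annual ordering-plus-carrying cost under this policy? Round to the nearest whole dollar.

Ordering: D/Q × S = 78,690/921 × $100 = $8,543.97
Holding:  Q/2 × H = 921/2 × $25.6 = $11,788.80
Total = $8,543.97 + $11,788.80 = $20,332.77

$20,333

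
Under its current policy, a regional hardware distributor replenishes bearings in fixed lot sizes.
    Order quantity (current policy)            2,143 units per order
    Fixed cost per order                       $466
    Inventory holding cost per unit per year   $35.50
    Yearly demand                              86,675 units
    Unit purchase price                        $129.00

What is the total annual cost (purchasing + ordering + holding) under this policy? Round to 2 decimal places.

Orders/yr = 86,675/2,143 = 40.446; ordering cost = 40.446 × $466 = $18,847.67
Average inventory = 2,143/2 = 1071.5; holding cost = 1071.5 × $35.5 = $38,038.25
Purchase cost = D·C = 86,675 × 129 = $11,181,075.00
Total = $18,847.67 + $38,038.25 + $11,181,075.00 = $11,237,960.92

$11,237,960.92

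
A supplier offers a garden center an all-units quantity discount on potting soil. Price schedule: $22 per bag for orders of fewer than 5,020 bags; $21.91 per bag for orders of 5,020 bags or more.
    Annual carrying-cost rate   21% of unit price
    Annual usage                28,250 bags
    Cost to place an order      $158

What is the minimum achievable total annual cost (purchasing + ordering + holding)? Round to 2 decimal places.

H₁ = 21%×$22 = $4.6200;  H₂ = 21%×$21.91 = $4.6011
EOQ₁ = √(2×28,250×158/4.6200) = 1,390.05  (< 5,020, feasible at tier 1)
EOQ₂ = √(2×28,250×158/4.6011) = 1,392.91  (< 5,020 → use Q = 5,020 at tier-2 price)
TC(tier 1 (EOQ₁), Q≈1,390.1) = $627,922.05
TC(tier 2, Q≈5,020.0) = $631,395.40
Minimum at tier 1 (EOQ₁): $627,922.05

$627,922.05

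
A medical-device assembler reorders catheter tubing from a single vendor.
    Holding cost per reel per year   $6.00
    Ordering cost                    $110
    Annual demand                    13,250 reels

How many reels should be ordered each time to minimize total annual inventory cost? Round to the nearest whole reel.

Optimal lot size Q* = (2 × 13,250 × $110 / $6)^½ ≈ 697.02

697 reels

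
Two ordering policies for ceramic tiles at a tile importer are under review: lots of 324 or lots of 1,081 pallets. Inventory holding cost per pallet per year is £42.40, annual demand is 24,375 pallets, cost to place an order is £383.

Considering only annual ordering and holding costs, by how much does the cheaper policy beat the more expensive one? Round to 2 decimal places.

£4,129.16

Annual cost at Q: ordering D·S/Q plus holding Q·H/2.
TC(324) = (24,375/324)×383 + (324/2)×42.4 = £35,682.46
TC(1,081) = (24,375/1,081)×383 + (1,081/2)×42.4 = £31,553.30
|ΔTC| = |£35,682.46 − £31,553.30| = £4,129.16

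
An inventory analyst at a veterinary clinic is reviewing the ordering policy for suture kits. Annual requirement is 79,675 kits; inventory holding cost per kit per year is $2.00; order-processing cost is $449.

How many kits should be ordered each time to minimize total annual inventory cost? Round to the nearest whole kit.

2DS/H = 2·79,675·449/2 = 35,774,075.00
EOQ = √35,774,075.00 ≈ 5,981.14

5,981 kits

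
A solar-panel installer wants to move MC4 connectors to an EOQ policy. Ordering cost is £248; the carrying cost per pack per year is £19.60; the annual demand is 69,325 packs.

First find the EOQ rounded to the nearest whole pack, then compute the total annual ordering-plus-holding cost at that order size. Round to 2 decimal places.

£25,960.55

Optimal lot size Q* = (2 × 69,325 × £248 / £19.6)^½ ≈ 1,324.52 → Q = 1,325 packs
Orders/yr = 69,325/1,325 = 52.321; ordering cost = 52.321 × £248 = £12,975.55
Average inventory = 1,325/2 = 662.5; holding cost = 662.5 × £19.6 = £12,985.00
Total = £12,975.55 + £12,985.00 = £25,960.55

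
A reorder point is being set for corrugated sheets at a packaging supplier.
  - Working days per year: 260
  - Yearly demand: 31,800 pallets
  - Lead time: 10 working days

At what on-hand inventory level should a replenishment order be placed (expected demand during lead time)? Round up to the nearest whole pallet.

1,224 pallets

Daily demand d = 31,800 / 260 = 122.308 pallets/day
Demand during lead time = 122.308 × 10 = 1,223.08
Reorder point = 1,223.08 → round up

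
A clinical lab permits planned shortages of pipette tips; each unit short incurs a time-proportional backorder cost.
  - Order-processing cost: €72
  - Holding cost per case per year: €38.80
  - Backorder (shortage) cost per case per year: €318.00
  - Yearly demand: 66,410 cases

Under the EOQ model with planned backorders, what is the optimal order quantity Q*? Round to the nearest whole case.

526 cases

Q* = √(2DS/H) · √((H + b)/b)
   = √(2 × 66,410 × 72 / 38.8) · √((38.8 + 318) / 318)
   = 496.458 × 1.0593 ≈ 525.87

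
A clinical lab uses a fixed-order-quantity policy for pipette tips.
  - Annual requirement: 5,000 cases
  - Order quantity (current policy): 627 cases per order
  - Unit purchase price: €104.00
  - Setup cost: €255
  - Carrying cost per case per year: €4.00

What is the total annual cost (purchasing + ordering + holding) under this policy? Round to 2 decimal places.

€523,287.49

Orders/yr = 5,000/627 = 7.974; ordering cost = 7.974 × €255 = €2,033.49
Average inventory = 627/2 = 313.5; holding cost = 313.5 × €4 = €1,254.00
Purchase cost = D·C = 5,000 × 104 = €520,000.00
Total = €2,033.49 + €1,254.00 + €520,000.00 = €523,287.49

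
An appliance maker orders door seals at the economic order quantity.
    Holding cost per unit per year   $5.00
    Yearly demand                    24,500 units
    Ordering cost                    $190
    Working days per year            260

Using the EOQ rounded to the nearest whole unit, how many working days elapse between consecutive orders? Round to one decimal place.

Q* = √(2·D·S / H) = √(2·24,500·190 / 5) = √1,862,000.0 ≈ 1,364.55 → Q = 1,365 units
Cycle time = (working days × Q)/D = (260 × 1,365) / 24,500 = 14.486 days

14.5 days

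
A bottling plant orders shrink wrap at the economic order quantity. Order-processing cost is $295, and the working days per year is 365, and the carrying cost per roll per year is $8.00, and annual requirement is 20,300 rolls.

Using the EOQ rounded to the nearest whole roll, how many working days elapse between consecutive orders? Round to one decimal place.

2DS/H = 2·20,300·295/8 = 1,497,125.00
EOQ = √1,497,125.00 ≈ 1,223.57 → Q = 1,224 rolls
Days between orders = 365 / (D/Q) = 365 / 16.585 ≈ 22.008

22.0 days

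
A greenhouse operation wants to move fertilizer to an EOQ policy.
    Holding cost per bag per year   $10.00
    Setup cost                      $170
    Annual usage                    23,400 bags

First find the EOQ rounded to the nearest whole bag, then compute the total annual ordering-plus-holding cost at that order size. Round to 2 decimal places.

Q* = √(2·D·S / H) = √(2·23,400·170 / 10) = √795,600.0 ≈ 891.96 → Q = 892 bags
Annual ordering cost = (D/Q)·S = (23,400/892) × 170 = $4,459.64
Annual holding cost  = (Q/2)·H = (892/2) × 10 = $4,460.00
Total = $4,459.64 + $4,460.00 = $8,919.64

$8,919.64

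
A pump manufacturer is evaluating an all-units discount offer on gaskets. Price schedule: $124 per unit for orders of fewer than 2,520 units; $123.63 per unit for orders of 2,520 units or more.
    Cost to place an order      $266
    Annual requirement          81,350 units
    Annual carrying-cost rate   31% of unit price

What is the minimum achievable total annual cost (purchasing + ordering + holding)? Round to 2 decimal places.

H₁ = 31%×$124 = $38.4400;  H₂ = 31%×$123.63 = $38.3253
EOQ₁ = √(2×81,350×266/38.4400) = 1,061.07  (< 2,520, feasible at tier 1)
EOQ₂ = √(2×81,350×266/38.3253) = 1,062.65  (< 2,520 → use Q = 2,520 at tier-2 price)
TC(tier 1 (EOQ₁), Q≈1,061.1) = $10,128,187.42
TC(tier 2, Q≈2,520.0) = $10,114,177.32
Minimum at tier 2: $10,114,177.32

$10,114,177.32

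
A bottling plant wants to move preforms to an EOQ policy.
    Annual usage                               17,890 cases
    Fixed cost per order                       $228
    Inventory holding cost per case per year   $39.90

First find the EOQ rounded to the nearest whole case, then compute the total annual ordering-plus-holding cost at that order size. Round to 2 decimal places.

EOQ = √(2DS/H) = √(2 × 17,890 × 228 / 39.9)
    = √(204,457.14) ≈ 452.17 → Q = 452 cases
Ordering: D/Q × S = 17,890/452 × $228 = $9,024.16
Holding:  Q/2 × H = 452/2 × $39.9 = $9,017.40
Total = $9,024.16 + $9,017.40 = $18,041.56

$18,041.56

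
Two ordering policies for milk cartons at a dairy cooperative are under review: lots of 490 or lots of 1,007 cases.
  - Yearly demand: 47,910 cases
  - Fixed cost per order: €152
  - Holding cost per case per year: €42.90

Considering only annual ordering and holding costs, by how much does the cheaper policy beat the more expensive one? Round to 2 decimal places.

€3,459.47

Annual cost at Q: ordering D·S/Q plus holding Q·H/2.
TC(490) = (47,910/490)×152 + (490/2)×42.9 = €25,372.38
TC(1,007) = (47,910/1,007)×152 + (1,007/2)×42.9 = €28,831.85
Cheaper: Q = 490.  Difference = €3,459.47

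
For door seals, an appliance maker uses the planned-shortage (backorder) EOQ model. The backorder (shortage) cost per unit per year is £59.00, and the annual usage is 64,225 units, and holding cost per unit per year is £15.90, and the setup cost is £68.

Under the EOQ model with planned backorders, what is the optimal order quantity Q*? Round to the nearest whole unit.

Basic EOQ = √(2·64,225·68/15.9) = 741.179
Backorder adjustment √((H+b)/b) = √((15.9+59)/59) = 1.1267
Q* = 741.179 × 1.1267 ≈ 835.10

835 units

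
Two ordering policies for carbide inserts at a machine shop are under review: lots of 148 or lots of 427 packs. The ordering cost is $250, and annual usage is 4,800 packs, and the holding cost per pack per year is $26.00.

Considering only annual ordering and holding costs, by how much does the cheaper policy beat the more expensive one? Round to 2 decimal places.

For each Q, cost = (D/Q)·S + (Q/2)·H.
TC(148) = (4,800/148)×250 + (148/2)×26 = $10,032.11
TC(427) = (4,800/427)×250 + (427/2)×26 = $8,361.30
Cheaper: Q = 427.  Difference = $1,670.80

$1,670.80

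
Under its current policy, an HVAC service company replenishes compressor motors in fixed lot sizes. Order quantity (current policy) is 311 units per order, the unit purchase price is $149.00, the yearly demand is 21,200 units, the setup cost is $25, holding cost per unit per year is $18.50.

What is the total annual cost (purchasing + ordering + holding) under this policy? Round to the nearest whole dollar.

Orders/yr = 21,200/311 = 68.167; ordering cost = 68.167 × $25 = $1,704.18
Average inventory = 311/2 = 155.5; holding cost = 155.5 × $18.5 = $2,876.75
Purchase cost = D·C = 21,200 × 149 = $3,158,800.00
Total = $1,704.18 + $2,876.75 + $3,158,800.00 = $3,163,380.93

$3,163,381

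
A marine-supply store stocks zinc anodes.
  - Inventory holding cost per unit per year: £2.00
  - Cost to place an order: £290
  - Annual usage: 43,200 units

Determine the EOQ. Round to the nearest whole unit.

2DS/H = 2·43,200·290/2 = 12,528,000.00
EOQ = √12,528,000.00 ≈ 3,539.49

3,539 units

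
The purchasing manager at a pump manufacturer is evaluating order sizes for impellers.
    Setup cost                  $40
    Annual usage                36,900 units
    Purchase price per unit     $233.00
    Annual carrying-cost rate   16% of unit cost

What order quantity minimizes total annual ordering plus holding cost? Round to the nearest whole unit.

Holding cost per unit per year: H = 16% × $233 = $37.2800
2DS/H = 2·36,900·40/37.28 = 79,184.55
EOQ = √79,184.55 ≈ 281.40

281 units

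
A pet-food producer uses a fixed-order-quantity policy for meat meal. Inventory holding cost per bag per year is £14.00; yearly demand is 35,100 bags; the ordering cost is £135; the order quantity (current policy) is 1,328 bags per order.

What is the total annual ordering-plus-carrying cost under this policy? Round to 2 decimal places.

Annual ordering cost = (D/Q)·S = (35,100/1,328) × 135 = £3,568.15
Annual holding cost  = (Q/2)·H = (1,328/2) × 14 = £9,296.00
Total = £3,568.15 + £9,296.00 = £12,864.15

£12,864.15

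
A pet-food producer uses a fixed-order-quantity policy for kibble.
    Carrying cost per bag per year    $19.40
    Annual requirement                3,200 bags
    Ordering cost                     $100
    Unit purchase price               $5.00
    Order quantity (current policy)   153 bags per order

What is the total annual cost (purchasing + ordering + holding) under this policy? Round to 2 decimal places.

Ordering: D/Q × S = 3,200/153 × $100 = $2,091.50
Holding:  Q/2 × H = 153/2 × $19.4 = $1,484.10
Purchase cost = D·C = 3,200 × 5 = $16,000.00
Total = $2,091.50 + $1,484.10 + $16,000.00 = $19,575.60

$19,575.60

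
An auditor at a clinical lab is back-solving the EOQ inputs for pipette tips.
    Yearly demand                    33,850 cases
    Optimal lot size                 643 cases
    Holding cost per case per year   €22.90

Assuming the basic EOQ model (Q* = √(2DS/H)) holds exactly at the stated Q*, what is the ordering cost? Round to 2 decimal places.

€139.85

From Q* = √(2DS/H) ⇒ Q*² = 2DS/H.
S = Q²H / (2D) = 643² × 22.9 / (2 × 33,850) = 139.8520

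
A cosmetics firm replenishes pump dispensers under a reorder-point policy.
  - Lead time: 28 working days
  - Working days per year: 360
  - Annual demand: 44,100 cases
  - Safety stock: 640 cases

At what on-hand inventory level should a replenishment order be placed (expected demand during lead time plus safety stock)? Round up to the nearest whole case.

4,070 cases

Daily demand d = 44,100 / 360 = 122.500 cases/day
Demand during lead time = 122.500 × 28 = 3,430.00
Reorder point = 3,430.00 + 640 = 4,070.00 → round up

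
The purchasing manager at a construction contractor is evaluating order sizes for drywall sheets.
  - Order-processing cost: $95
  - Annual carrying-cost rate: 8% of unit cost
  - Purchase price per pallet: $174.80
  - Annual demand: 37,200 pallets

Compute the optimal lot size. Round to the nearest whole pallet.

711 pallets

H = i·C = 0.08 × $174.8 = $13.9840 per pallet-year
Optimal lot size Q* = (2 × 37,200 × $95 / $13.984)^½ ≈ 710.94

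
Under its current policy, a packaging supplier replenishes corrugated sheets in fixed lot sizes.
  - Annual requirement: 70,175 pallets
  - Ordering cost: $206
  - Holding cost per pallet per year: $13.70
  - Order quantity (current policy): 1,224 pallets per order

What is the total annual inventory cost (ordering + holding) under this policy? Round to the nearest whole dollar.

Ordering: D/Q × S = 70,175/1,224 × $206 = $11,810.50
Holding:  Q/2 × H = 1,224/2 × $13.7 = $8,384.40
Total = $11,810.50 + $8,384.40 = $20,194.90

$20,195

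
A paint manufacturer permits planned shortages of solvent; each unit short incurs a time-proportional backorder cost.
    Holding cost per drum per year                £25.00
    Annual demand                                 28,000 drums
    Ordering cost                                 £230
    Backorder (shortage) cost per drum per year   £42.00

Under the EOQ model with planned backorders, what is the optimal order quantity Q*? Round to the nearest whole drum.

Q* = √(2DS/H) · √((H + b)/b)
   = √(2 × 28,000 × 230 / 25) · √((25 + 42) / 42)
   = 717.774 × 1.2630 ≈ 906.57

907 drums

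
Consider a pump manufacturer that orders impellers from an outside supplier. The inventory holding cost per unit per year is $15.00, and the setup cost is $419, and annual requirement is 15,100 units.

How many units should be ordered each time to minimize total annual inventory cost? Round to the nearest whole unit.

918 units

Optimal lot size Q* = (2 × 15,100 × $419 / $15)^½ ≈ 918.47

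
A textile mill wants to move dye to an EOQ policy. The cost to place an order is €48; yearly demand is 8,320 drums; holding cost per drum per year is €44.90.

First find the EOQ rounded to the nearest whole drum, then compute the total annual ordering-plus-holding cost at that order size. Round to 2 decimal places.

2DS/H = 2·8,320·48/44.9 = 17,788.86
EOQ = √17,788.86 ≈ 133.37 → Q = 133 drums
Ordering: D/Q × S = 8,320/133 × €48 = €3,002.71
Holding:  Q/2 × H = 133/2 × €44.9 = €2,985.85
Total = €3,002.71 + €2,985.85 = €5,988.56

€5,988.56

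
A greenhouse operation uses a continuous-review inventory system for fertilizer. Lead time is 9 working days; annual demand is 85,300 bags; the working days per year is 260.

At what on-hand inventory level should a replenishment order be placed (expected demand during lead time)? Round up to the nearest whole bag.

2,953 bags

Daily demand d = 85,300 / 260 = 328.077 bags/day
Demand during lead time = 328.077 × 9 = 2,952.69
Reorder point = 2,952.69 → round up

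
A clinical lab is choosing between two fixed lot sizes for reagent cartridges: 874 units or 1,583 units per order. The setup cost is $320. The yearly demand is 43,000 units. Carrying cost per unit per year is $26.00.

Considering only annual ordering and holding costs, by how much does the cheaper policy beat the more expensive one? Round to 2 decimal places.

TC(Q) = (D/Q)S + (Q/2)H
TC(874) = (43,000/874)×320 + (874/2)×26 = $27,105.71
TC(1,583) = (43,000/1,583)×320 + (1,583/2)×26 = $29,271.36
|ΔTC| = |$27,105.71 − $29,271.36| = $2,165.65

$2,165.65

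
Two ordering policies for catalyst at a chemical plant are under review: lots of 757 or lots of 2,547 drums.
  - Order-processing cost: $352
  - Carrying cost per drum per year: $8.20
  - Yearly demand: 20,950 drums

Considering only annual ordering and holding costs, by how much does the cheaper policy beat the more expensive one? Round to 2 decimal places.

For each Q, cost = (D/Q)·S + (Q/2)·H.
TC(757) = (20,950/757)×352 + (757/2)×8.2 = $12,845.31
TC(2,547) = (20,950/2,547)×352 + (2,547/2)×8.2 = $13,338.03
Lots of 757 are cheaper by $492.72.

$492.72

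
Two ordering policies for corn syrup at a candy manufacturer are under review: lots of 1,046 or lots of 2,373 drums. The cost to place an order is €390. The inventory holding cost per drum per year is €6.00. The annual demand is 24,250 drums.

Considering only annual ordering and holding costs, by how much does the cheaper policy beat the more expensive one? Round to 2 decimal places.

TC(Q) = (D/Q)S + (Q/2)H
TC(1,046) = (24,250/1,046)×390 + (1,046/2)×6 = €12,179.59
TC(2,373) = (24,250/2,373)×390 + (2,373/2)×6 = €11,104.46
Lots of 2,373 are cheaper by €1,075.13.

€1,075.13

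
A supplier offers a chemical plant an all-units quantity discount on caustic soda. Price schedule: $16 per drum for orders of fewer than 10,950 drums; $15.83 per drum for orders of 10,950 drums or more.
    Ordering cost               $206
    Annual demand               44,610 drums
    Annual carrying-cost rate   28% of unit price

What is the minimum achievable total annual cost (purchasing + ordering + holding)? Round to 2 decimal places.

H₁ = 28%×$16 = $4.4800;  H₂ = 28%×$15.83 = $4.4324
EOQ₁ = √(2×44,610×206/4.4800) = 2,025.47  (< 10,950, feasible at tier 1)
EOQ₂ = √(2×44,610×206/4.4324) = 2,036.32  (< 10,950 → use Q = 10,950 at tier-2 price)
TC(tier 1 (EOQ₁), Q≈2,025.5) = $722,834.10
TC(tier 2, Q≈10,950.0) = $731,282.93
Minimum at tier 1 (EOQ₁): $722,834.10

$722,834.10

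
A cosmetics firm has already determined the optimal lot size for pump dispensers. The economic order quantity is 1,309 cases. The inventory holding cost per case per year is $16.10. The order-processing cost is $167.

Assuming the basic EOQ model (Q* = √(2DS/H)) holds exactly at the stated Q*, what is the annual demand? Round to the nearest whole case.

82,596 cases per year

EOQ relation: Q² = 2DS/H, so rearrange for the unknown.
D = Q²H / (2S) = 1,309² × 16.1 / (2 × 167) = 82,595.94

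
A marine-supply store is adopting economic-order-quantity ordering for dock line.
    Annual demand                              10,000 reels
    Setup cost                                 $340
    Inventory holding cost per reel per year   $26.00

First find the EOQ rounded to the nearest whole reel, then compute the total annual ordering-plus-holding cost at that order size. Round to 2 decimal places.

$13,296.62

Q* = √(2·D·S / H) = √(2·10,000·340 / 26) = √261,538.5 ≈ 511.41 → Q = 511 reels
Annual ordering cost = (D/Q)·S = (10,000/511) × 340 = $6,653.62
Annual holding cost  = (Q/2)·H = (511/2) × 26 = $6,643.00
Total = $6,653.62 + $6,643.00 = $13,296.62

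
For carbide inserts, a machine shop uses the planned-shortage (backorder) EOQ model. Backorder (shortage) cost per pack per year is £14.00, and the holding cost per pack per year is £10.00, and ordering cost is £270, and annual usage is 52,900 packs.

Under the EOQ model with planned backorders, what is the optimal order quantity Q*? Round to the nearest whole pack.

2,213 packs

Basic EOQ = √(2·52,900·270/10) = 1,690.148
Backorder adjustment √((H+b)/b) = √((10+14)/14) = 1.3093
Q* = 1,690.148 × 1.3093 ≈ 2,212.92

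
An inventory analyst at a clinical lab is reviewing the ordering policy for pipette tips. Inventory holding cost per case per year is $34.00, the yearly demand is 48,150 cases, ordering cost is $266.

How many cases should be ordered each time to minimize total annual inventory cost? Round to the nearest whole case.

Optimal lot size Q* = (2 × 48,150 × $266 / $34)^½ ≈ 867.99

868 cases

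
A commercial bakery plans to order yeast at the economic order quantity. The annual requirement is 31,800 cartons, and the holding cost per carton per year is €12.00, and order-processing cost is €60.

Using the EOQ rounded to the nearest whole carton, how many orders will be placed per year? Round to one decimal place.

56.4 orders per year

2DS/H = 2·31,800·60/12 = 318,000.00
EOQ = √318,000.00 ≈ 563.91 → Q = 564
Orders per year = D/Q = 31,800 / 564 = 56.383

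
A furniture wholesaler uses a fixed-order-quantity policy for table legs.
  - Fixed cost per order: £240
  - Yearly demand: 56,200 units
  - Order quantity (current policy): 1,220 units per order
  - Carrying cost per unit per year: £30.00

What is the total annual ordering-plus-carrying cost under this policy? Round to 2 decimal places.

£29,355.74

Ordering: D/Q × S = 56,200/1,220 × £240 = £11,055.74
Holding:  Q/2 × H = 1,220/2 × £30 = £18,300.00
Total = £11,055.74 + £18,300.00 = £29,355.74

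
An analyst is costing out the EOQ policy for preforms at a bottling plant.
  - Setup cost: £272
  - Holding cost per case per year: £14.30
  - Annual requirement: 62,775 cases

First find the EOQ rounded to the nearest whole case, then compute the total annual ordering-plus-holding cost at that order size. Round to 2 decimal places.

£22,098.40

2DS/H = 2·62,775·272/14.3 = 2,388,083.92
EOQ = √2,388,083.92 ≈ 1,545.34 → Q = 1,545 cases
Ordering: D/Q × S = 62,775/1,545 × £272 = £11,051.65
Holding:  Q/2 × H = 1,545/2 × £14.3 = £11,046.75
Total = £11,051.65 + £11,046.75 = £22,098.40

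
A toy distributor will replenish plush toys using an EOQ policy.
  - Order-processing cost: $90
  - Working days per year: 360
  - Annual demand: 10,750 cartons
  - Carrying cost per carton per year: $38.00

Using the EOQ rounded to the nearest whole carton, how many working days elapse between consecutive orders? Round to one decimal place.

EOQ = √(2DS/H) = √(2 × 10,750 × 90 / 38)
    = √(50,921.05) ≈ 225.66 → Q = 226 cartons
Cycle time = (working days × Q)/D = (360 × 226) / 10,750 = 7.568 days

7.6 days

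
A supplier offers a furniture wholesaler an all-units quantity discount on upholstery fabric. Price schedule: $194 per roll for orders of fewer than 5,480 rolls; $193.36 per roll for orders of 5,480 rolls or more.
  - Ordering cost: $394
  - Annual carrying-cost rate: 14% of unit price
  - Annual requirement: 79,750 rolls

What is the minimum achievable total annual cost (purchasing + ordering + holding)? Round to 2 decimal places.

$15,500,366.75

H₁ = 14%×$194 = $27.1600;  H₂ = 14%×$193.36 = $27.0704
EOQ₁ = √(2×79,750×394/27.1600) = 1,521.12  (< 5,480, feasible at tier 1)
EOQ₂ = √(2×79,750×394/27.0704) = 1,523.64  (< 5,480 → use Q = 5,480 at tier-2 price)
TC(tier 1 (EOQ₁), Q≈1,521.1) = $15,512,813.63
TC(tier 2, Q≈5,480.0) = $15,500,366.75
Minimum at tier 2: $15,500,366.75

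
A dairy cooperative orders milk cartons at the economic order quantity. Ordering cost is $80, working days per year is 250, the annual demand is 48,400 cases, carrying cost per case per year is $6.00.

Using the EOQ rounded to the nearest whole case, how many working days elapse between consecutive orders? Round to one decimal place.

2DS/H = 2·48,400·80/6 = 1,290,666.67
EOQ = √1,290,666.67 ≈ 1,136.08 → Q = 1,136 cases
T = Q/D × 250 days = 1,136/48,400 × 250 = 5.868 days

5.9 days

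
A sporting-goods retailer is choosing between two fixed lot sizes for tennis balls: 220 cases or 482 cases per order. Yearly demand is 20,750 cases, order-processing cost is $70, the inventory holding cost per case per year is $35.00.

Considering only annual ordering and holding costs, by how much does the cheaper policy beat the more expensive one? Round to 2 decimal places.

$996.21

For each Q, cost = (D/Q)·S + (Q/2)·H.
TC(220) = (20,750/220)×70 + (220/2)×35 = $10,452.27
TC(482) = (20,750/482)×70 + (482/2)×35 = $11,448.49
Cheaper: Q = 220.  Difference = $996.21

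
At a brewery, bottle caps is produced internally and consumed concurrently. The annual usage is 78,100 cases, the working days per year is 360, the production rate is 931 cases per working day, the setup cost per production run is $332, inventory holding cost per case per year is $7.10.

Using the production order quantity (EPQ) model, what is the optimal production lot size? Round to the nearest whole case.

Daily demand d = 78,100/360 = 216.944; p = 931; 1 − d/p = 0.76698
EPQ = √(2DS / (H(1 − d/p)))
    = √(2 × 78,100 × 332 / (7.1 × 0.76698)) ≈ 3,085.95

3,086 cases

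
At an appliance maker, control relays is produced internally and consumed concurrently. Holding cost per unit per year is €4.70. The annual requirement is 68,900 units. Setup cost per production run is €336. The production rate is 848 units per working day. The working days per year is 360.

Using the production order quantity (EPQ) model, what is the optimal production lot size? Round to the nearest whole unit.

Daily demand d = 68,900/360 = 191.389; p = 848; 1 − d/p = 0.77431
EPQ = √(2DS / (H(1 − d/p)))
    = √(2 × 68,900 × 336 / (4.7 × 0.77431)) ≈ 3,566.89

3,567 units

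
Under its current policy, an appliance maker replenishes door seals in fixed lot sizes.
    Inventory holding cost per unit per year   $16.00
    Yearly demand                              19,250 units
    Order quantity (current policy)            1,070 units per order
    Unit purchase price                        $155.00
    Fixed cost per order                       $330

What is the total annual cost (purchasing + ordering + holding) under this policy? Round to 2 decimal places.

$2,998,246.92

Annual ordering cost = (D/Q)·S = (19,250/1,070) × 330 = $5,936.92
Annual holding cost  = (Q/2)·H = (1,070/2) × 16 = $8,560.00
Purchase cost = D·C = 19,250 × 155 = $2,983,750.00
Total = $5,936.92 + $8,560.00 + $2,983,750.00 = $2,998,246.92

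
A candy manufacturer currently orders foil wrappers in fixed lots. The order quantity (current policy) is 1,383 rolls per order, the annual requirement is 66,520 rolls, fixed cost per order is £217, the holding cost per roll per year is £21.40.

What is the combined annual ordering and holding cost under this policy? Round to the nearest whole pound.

Annual ordering cost = (D/Q)·S = (66,520/1,383) × 217 = £10,437.34
Annual holding cost  = (Q/2)·H = (1,383/2) × 21.4 = £14,798.10
Total = £10,437.34 + £14,798.10 = £25,235.44

£25,235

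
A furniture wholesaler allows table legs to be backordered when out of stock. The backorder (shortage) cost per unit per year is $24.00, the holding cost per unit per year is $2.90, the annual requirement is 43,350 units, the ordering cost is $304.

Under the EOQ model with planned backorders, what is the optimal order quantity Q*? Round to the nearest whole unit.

Basic EOQ = √(2·43,350·304/2.9) = 3,014.722
Backorder adjustment √((H+b)/b) = √((2.9+24)/24) = 1.0587
Q* = 3,014.722 × 1.0587 ≈ 3,191.67

3,192 units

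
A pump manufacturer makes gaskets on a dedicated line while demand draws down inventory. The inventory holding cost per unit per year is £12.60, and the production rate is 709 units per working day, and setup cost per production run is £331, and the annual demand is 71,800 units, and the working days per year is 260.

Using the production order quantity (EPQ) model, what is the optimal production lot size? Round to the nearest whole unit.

2,486 units

Daily demand d = 71,800/260 = 276.154; p = 709; 1 − d/p = 0.61050
EPQ = √(2DS / (H(1 − d/p)))
    = √(2 × 71,800 × 331 / (12.6 × 0.61050)) ≈ 2,485.78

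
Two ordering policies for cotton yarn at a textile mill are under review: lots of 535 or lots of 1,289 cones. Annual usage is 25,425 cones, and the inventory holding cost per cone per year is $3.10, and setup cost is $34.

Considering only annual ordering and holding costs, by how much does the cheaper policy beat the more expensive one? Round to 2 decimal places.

Annual cost at Q: ordering D·S/Q plus holding Q·H/2.
TC(535) = (25,425/535)×34 + (535/2)×3.1 = $2,445.04
TC(1,289) = (25,425/1,289)×34 + (1,289/2)×3.1 = $2,668.59
|ΔTC| = |$2,445.04 − $2,668.59| = $223.54

$223.54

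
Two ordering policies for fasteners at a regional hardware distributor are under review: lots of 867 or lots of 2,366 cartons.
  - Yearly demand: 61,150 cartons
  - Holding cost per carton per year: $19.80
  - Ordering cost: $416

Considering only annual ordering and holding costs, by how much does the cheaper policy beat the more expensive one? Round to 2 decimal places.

$3,748.97

For each Q, cost = (D/Q)·S + (Q/2)·H.
TC(867) = (61,150/867)×416 + (867/2)×19.8 = $37,924.02
TC(2,366) = (61,150/2,366)×416 + (2,366/2)×19.8 = $34,175.05
Lots of 2,366 are cheaper by $3,748.97.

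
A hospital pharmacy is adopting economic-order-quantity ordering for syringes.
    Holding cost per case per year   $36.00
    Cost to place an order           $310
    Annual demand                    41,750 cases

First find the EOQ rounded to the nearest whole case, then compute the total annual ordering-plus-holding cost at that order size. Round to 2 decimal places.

EOQ = √(2DS/H) = √(2 × 41,750 × 310 / 36)
    = √(719,027.78) ≈ 847.96 → Q = 848 cases
Annual ordering cost = (D/Q)·S = (41,750/848) × 310 = $15,262.38
Annual holding cost  = (Q/2)·H = (848/2) × 36 = $15,264.00
Total = $15,262.38 + $15,264.00 = $30,526.38

$30,526.38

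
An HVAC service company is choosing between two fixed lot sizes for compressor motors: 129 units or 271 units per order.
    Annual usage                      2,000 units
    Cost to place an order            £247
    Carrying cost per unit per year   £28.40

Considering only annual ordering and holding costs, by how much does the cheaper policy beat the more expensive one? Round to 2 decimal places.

Annual cost at Q: ordering D·S/Q plus holding Q·H/2.
TC(129) = (2,000/129)×247 + (129/2)×28.4 = £5,661.26
TC(271) = (2,000/271)×247 + (271/2)×28.4 = £5,671.08
Cheaper: Q = 129.  Difference = £9.82

£9.82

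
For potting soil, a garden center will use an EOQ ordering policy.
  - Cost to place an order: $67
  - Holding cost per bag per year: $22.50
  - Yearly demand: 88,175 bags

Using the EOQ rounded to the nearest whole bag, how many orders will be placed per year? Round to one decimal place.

Q* = √(2·D·S / H) = √(2·88,175·67 / 22.5) = √525,131.1 ≈ 724.66 → Q = 725
N = D/Q = 88,175/725 ≈ 121.621 orders/yr

121.6 orders per year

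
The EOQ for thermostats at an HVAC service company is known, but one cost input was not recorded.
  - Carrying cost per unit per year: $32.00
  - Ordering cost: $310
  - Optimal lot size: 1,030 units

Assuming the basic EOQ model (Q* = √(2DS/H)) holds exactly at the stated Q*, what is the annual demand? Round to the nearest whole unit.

From Q* = √(2DS/H) ⇒ Q*² = 2DS/H.
D = Q²H / (2S) = 1,030² × 32 / (2 × 310) = 54,756.13

54,756 units per year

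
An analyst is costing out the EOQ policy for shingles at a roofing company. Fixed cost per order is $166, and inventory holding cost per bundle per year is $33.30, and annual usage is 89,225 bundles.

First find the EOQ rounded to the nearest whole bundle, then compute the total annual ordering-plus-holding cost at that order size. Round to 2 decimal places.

Optimal lot size Q* = (2 × 89,225 × $166 / $33.3)^½ ≈ 943.17 → Q = 943 bundles
Annual ordering cost = (D/Q)·S = (89,225/943) × 166 = $15,706.63
Annual holding cost  = (Q/2)·H = (943/2) × 33.3 = $15,700.95
Total = $15,706.63 + $15,700.95 = $31,407.58

$31,407.58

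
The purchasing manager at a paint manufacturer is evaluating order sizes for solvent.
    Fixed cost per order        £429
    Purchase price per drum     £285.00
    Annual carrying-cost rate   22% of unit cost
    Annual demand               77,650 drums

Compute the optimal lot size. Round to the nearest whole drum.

Carrying cost H = £285 × 22% = £62.7000/drum/yr
Q* = √(2·D·S / H) = √(2·77,650·429 / 62.7) = √1,062,578.9 ≈ 1,030.81

1,031 drums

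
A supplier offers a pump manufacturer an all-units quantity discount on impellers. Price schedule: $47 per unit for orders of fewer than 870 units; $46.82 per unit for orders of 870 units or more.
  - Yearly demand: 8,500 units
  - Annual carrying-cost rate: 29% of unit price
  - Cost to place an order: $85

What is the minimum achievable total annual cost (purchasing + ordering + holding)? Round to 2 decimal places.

$403,937.94

H₁ = 29%×$47 = $13.6300;  H₂ = 29%×$46.82 = $13.5778
EOQ₁ = √(2×8,500×85/13.6300) = 325.60  (< 870, feasible at tier 1)
EOQ₂ = √(2×8,500×85/13.5778) = 326.23  (< 870 → use Q = 870 at tier-2 price)
TC(tier 1 (EOQ₁), Q≈325.6) = $403,937.94
TC(tier 2, Q≈870.0) = $404,706.80
Minimum at tier 1 (EOQ₁): $403,937.94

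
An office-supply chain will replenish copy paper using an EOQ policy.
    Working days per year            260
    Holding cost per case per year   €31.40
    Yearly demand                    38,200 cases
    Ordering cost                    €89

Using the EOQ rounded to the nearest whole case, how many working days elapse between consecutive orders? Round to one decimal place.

3.2 days

2DS/H = 2·38,200·89/31.4 = 216,547.77
EOQ = √216,547.77 ≈ 465.35 → Q = 465 cases
T = Q/D × 260 days = 465/38,200 × 260 = 3.165 days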